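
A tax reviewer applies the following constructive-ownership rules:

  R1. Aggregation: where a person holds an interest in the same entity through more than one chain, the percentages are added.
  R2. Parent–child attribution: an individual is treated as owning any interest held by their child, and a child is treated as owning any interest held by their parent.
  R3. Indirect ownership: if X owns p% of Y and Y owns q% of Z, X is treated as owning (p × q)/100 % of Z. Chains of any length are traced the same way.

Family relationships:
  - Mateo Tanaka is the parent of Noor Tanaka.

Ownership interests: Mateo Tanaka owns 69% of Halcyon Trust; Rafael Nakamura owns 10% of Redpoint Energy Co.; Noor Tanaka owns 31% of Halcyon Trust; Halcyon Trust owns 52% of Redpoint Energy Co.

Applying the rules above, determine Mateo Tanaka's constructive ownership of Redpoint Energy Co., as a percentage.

By parent–child attribution (R2), Mateo Tanaka is treated as also owning Noor Tanaka's interest in Halcyon Trust, giving 69% + 31% = 100%.
Chain via Halcyon Trust (R3): 100% × 52% = 52% of Redpoint Energy Co.

52%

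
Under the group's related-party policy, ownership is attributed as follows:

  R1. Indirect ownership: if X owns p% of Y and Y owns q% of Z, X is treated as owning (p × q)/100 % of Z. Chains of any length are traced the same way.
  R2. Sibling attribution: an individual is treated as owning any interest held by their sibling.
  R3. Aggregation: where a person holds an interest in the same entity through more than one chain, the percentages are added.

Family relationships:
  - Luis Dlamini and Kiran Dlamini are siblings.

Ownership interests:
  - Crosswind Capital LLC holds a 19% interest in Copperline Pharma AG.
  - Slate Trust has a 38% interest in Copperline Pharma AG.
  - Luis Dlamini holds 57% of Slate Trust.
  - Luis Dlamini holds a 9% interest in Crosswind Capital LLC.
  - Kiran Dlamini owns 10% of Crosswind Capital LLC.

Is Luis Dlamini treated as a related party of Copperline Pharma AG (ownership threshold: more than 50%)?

No

By sibling attribution (R2), Luis Dlamini is treated as also owning Kiran Dlamini's interest in Crosswind Capital LLC, giving 9% + 10% = 19%.
Chain via Slate Trust (R1): 57% × 38% = 21.66% of Copperline Pharma AG.
Chain via Crosswind Capital LLC (R1): 19% × 19% = 3.61% of Copperline Pharma AG.
Aggregating (R3): 21.66% + 3.61% = 25.27%.
25.27% does not exceed the 50% threshold, so Luis is not a related party to Copperline Pharma AG.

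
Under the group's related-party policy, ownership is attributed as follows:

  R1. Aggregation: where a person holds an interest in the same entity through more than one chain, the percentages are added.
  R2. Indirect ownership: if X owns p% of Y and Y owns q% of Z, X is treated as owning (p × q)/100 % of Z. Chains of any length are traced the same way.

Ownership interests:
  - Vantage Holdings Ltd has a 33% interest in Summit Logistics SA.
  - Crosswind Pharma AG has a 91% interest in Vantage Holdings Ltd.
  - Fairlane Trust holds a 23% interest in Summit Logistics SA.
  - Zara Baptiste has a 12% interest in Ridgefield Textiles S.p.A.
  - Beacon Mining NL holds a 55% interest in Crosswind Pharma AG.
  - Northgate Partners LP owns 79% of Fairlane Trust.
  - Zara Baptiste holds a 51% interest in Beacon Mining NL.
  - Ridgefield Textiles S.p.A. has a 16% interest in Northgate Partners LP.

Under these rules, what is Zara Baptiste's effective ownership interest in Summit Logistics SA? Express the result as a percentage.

Chain via Beacon Mining NL → Crosswind Pharma AG → Vantage Holdings Ltd (R2): 51% × 55% × 91% × 33% = 8.423415% of Summit Logistics SA.
Chain via Ridgefield Textiles S.p.A. → Northgate Partners LP → Fairlane Trust (R2): 12% × 16% × 79% × 23% = 0.348864% of Summit Logistics SA.
Aggregating (R1): 8.423415% + 0.348864% = 8.772279%.

8.772279%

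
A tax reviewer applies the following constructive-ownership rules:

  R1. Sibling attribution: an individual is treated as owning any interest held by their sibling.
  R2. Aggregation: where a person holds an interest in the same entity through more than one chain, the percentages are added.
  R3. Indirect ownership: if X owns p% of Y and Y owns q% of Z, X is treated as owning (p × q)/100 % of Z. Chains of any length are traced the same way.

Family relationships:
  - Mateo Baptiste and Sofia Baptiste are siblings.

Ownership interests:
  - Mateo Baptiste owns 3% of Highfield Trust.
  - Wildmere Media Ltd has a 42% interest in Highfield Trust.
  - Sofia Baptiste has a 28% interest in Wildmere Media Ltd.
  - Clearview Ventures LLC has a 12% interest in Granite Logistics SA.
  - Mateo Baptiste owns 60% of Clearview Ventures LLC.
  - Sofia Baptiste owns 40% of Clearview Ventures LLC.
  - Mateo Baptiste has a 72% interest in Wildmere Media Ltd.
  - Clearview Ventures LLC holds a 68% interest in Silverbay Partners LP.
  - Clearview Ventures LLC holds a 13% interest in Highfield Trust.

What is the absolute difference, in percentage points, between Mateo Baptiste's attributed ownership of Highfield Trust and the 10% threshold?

By sibling attribution (R1), Mateo Baptiste is treated as also owning Sofia Baptiste's interest in Clearview Ventures LLC, giving 60% + 40% = 100%.
By sibling attribution (R1), Mateo Baptiste is treated as also owning Sofia Baptiste's interest in Wildmere Media Ltd, giving 72% + 28% = 100%.
Chain via Clearview Ventures LLC (R3): 100% × 13% = 13% of Highfield Trust.
Chain via Wildmere Media Ltd (R3): 100% × 42% = 42% of Highfield Trust.
Direct interest in Highfield Trust: 3%.
Aggregating (R2): 13% + 42% + 3% = 58%.
58% exceeds the 10% threshold by 48 percentage points.

48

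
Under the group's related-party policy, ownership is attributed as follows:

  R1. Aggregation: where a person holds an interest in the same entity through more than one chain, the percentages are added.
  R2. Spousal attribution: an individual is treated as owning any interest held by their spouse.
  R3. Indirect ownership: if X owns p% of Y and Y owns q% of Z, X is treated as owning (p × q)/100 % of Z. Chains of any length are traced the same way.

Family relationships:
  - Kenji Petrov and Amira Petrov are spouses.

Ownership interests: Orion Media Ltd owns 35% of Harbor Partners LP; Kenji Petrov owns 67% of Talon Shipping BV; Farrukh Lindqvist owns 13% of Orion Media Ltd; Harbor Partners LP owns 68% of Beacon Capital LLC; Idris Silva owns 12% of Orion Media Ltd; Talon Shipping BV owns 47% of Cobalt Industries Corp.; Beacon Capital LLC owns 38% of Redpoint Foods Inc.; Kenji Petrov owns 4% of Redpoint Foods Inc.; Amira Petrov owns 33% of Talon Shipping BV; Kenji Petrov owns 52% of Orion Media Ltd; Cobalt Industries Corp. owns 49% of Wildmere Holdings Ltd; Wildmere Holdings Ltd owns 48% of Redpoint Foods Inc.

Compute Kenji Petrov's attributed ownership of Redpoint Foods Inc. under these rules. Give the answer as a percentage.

By spousal attribution (R2), Kenji Petrov is treated as also owning Amira Petrov's interest in Talon Shipping BV, giving 67% + 33% = 100%.
Chain via Orion Media Ltd → Harbor Partners LP → Beacon Capital LLC (R3): 52% × 35% × 68% × 38% = 4.70288% of Redpoint Foods Inc.
Chain via Talon Shipping BV → Cobalt Industries Corp. → Wildmere Holdings Ltd (R3): 100% × 47% × 49% × 48% = 11.0544% of Redpoint Foods Inc.
Direct interest in Redpoint Foods Inc: 4%.
Aggregating (R1): 4.70288% + 11.0544% + 4% = 19.75728%.

19.75728%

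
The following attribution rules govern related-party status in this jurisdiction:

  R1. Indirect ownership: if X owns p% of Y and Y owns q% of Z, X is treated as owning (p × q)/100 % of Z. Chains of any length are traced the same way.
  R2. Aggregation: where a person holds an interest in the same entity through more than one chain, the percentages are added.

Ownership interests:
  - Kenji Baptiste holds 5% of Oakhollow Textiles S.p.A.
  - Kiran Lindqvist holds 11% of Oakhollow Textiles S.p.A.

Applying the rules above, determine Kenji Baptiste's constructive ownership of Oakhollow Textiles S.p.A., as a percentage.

Direct interest in Oakhollow Textiles S.p.A: 5%.

5%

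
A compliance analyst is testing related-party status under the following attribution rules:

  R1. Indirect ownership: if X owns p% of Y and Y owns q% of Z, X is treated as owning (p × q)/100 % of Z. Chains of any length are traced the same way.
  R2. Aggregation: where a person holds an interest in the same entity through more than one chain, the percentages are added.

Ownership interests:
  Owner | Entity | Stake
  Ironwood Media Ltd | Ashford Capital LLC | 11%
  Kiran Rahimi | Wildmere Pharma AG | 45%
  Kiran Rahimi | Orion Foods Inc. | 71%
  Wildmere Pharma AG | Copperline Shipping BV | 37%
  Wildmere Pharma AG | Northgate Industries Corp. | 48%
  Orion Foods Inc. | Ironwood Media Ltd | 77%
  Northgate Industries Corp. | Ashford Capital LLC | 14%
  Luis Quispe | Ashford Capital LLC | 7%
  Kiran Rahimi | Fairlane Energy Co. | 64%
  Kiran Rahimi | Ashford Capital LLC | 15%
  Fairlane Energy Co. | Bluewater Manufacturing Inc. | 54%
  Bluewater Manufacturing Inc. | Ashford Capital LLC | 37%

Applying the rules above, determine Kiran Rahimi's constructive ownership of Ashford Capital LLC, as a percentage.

36.8249%

Chain via Fairlane Energy Co. → Bluewater Manufacturing Inc. (R1): 64% × 54% × 37% = 12.7872% of Ashford Capital LLC.
Chain via Orion Foods Inc. → Ironwood Media Ltd (R1): 71% × 77% × 11% = 6.0137% of Ashford Capital LLC.
Chain via Wildmere Pharma AG → Northgate Industries Corp. (R1): 45% × 48% × 14% = 3.024% of Ashford Capital LLC.
Direct interest in Ashford Capital LLC: 15%.
Aggregating (R2): 12.7872% + 6.0137% + 3.024% + 15% = 36.8249%.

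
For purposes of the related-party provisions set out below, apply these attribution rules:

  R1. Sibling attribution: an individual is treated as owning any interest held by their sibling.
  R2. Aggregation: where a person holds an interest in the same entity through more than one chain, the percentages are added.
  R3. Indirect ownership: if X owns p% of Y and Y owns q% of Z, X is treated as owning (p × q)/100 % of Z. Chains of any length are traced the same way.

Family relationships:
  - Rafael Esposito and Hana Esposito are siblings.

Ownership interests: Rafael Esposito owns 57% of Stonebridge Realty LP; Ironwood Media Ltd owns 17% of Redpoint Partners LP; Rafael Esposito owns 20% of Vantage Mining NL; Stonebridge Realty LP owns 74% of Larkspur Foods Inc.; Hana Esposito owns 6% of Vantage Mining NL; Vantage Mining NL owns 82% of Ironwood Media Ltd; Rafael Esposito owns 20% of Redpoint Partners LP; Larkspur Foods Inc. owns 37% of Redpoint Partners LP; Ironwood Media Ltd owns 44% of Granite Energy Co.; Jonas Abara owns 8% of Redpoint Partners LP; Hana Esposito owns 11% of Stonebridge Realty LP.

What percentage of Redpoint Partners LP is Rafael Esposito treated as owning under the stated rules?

42.2428%

By sibling attribution (R1), Rafael Esposito is treated as also owning Hana Esposito's interest in Vantage Mining NL, giving 20% + 6% = 26%.
By sibling attribution (R1), Rafael Esposito is treated as also owning Hana Esposito's interest in Stonebridge Realty LP, giving 57% + 11% = 68%.
Chain via Vantage Mining NL → Ironwood Media Ltd (R3): 26% × 82% × 17% = 3.6244% of Redpoint Partners LP.
Chain via Stonebridge Realty LP → Larkspur Foods Inc. (R3): 68% × 74% × 37% = 18.6184% of Redpoint Partners LP.
Direct interest in Redpoint Partners LP: 20%.
Aggregating (R2): 3.6244% + 18.6184% + 20% = 42.2428%.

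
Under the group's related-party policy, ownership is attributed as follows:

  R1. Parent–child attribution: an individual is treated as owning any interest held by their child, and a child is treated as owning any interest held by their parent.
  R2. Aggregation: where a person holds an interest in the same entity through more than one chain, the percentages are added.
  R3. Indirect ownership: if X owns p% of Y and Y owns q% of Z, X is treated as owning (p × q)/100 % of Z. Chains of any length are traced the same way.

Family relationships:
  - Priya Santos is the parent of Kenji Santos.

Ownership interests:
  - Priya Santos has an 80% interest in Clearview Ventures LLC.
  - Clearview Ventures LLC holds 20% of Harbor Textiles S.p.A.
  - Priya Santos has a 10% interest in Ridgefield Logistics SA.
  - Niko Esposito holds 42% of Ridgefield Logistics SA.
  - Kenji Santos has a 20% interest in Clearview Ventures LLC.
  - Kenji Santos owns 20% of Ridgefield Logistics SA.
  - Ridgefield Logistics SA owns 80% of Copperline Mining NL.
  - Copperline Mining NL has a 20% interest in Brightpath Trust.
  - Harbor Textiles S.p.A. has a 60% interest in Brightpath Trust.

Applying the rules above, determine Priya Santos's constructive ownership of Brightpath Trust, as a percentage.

16.8%

By parent–child attribution (R1), Priya Santos is treated as also owning Kenji Santos's interest in Ridgefield Logistics SA, giving 10% + 20% = 30%.
By parent–child attribution (R1), Priya Santos is treated as also owning Kenji Santos's interest in Clearview Ventures LLC, giving 80% + 20% = 100%.
Chain via Ridgefield Logistics SA → Copperline Mining NL (R3): 30% × 80% × 20% = 4.8% of Brightpath Trust.
Chain via Clearview Ventures LLC → Harbor Textiles S.p.A. (R3): 100% × 20% × 60% = 12% of Brightpath Trust.
Aggregating (R2): 4.8% + 12% = 16.8%.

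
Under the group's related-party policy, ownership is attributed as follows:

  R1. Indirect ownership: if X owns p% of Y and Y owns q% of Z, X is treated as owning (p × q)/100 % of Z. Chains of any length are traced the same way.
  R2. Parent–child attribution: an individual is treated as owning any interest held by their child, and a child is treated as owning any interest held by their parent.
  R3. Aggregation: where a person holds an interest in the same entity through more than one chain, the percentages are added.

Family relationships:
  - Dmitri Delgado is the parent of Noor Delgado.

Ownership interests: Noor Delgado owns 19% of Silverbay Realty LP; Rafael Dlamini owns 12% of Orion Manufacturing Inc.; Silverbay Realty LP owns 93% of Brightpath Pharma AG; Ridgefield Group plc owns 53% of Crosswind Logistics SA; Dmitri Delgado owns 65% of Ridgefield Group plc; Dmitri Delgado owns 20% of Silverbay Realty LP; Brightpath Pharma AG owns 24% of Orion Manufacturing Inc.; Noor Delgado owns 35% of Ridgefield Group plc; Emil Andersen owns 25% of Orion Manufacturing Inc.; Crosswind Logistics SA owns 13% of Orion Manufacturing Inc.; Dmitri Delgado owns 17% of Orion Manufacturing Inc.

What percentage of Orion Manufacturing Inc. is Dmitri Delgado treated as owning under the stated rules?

By parent–child attribution (R2), Dmitri Delgado is treated as also owning Noor Delgado's interest in Ridgefield Group plc, giving 65% + 35% = 100%.
By parent–child attribution (R2), Dmitri Delgado is treated as also owning Noor Delgado's interest in Silverbay Realty LP, giving 20% + 19% = 39%.
Chain via Ridgefield Group plc → Crosswind Logistics SA (R1): 100% × 53% × 13% = 6.89% of Orion Manufacturing Inc.
Chain via Silverbay Realty LP → Brightpath Pharma AG (R1): 39% × 93% × 24% = 8.7048% of Orion Manufacturing Inc.
Direct interest in Orion Manufacturing Inc: 17%.
Aggregating (R3): 6.89% + 8.7048% + 17% = 32.5948%.

32.5948%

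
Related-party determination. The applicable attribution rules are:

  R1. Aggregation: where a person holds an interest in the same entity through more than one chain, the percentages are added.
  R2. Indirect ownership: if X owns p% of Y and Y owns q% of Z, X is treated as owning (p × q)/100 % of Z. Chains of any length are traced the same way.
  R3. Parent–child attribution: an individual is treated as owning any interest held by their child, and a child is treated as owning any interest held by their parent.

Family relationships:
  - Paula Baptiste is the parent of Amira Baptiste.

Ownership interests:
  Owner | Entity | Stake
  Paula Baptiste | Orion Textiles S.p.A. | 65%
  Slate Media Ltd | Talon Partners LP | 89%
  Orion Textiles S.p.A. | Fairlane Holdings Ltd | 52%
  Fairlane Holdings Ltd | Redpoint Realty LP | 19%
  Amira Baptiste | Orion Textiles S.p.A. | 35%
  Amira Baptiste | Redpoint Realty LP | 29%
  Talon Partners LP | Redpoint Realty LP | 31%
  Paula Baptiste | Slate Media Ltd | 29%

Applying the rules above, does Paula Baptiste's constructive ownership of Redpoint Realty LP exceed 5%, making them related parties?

Yes

By parent–child attribution (R3), Paula Baptiste is treated as also owning Amira Baptiste's interest in Orion Textiles S.p.A, giving 65% + 35% = 100%.
By parent–child attribution (R3), Paula Baptiste is treated as owning Amira Baptiste's 29% interest in Redpoint Realty LP.
Chain via Slate Media Ltd → Talon Partners LP (R2): 29% × 89% × 31% = 8.0011% of Redpoint Realty LP.
Chain via Orion Textiles S.p.A. → Fairlane Holdings Ltd (R2): 100% × 52% × 19% = 9.88% of Redpoint Realty LP.
Direct interest in Redpoint Realty LP: 29%.
Aggregating (R1): 8.0011% + 9.88% + 29% = 46.8811%.
46.8811% exceeds the 5% threshold, so Paula is a related party to Redpoint Realty LP.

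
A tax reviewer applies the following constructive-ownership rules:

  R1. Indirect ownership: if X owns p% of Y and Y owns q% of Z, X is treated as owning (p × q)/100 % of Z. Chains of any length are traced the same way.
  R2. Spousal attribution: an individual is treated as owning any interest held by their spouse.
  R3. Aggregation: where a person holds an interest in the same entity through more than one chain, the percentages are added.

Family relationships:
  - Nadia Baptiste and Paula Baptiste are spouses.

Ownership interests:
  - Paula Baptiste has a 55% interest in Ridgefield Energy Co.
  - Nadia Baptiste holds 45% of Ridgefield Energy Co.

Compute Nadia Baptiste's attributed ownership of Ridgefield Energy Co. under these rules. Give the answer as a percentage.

100%

By spousal attribution (R2), Nadia Baptiste is treated as also owning Paula Baptiste's interest in Ridgefield Energy Co, giving 45% + 55% = 100%.
Direct interest in Ridgefield Energy Co: 100%.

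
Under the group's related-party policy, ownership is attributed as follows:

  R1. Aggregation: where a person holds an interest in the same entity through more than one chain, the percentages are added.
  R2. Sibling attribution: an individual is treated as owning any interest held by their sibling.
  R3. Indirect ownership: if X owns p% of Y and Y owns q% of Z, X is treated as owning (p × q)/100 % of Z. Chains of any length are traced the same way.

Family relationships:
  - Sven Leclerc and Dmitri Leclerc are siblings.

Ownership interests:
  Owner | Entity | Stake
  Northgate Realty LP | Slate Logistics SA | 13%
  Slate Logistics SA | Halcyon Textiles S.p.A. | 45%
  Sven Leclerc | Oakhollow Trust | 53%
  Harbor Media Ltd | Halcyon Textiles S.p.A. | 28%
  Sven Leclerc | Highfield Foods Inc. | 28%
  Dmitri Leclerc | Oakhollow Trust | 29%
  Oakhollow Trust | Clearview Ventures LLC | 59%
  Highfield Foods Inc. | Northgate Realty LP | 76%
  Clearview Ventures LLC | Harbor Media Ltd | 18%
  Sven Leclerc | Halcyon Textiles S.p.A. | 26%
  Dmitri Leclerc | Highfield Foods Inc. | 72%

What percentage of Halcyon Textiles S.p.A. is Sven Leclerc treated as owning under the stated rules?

32.884352%

By sibling attribution (R2), Sven Leclerc is treated as also owning Dmitri Leclerc's interest in Oakhollow Trust, giving 53% + 29% = 82%.
By sibling attribution (R2), Sven Leclerc is treated as also owning Dmitri Leclerc's interest in Highfield Foods Inc, giving 28% + 72% = 100%.
Chain via Oakhollow Trust → Clearview Ventures LLC → Harbor Media Ltd (R3): 82% × 59% × 18% × 28% = 2.438352% of Halcyon Textiles S.p.A.
Chain via Highfield Foods Inc. → Northgate Realty LP → Slate Logistics SA (R3): 100% × 76% × 13% × 45% = 4.446% of Halcyon Textiles S.p.A.
Direct interest in Halcyon Textiles S.p.A: 26%.
Aggregating (R1): 2.438352% + 4.446% + 26% = 32.884352%.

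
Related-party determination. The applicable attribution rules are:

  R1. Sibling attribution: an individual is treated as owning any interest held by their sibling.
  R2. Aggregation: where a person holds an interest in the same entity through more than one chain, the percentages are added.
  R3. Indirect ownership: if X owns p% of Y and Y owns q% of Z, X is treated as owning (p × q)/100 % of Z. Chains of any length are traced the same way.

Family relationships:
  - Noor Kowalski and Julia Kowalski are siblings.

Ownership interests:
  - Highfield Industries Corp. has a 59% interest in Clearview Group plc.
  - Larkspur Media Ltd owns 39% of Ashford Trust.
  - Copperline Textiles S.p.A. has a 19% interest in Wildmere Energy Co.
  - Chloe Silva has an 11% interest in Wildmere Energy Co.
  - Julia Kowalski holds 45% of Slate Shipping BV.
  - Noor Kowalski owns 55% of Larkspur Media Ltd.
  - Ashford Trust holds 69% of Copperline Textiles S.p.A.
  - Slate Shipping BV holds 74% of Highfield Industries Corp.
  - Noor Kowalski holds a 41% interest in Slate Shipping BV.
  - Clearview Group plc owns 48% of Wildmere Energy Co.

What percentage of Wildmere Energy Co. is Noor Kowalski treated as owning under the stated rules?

20.834943%

By sibling attribution (R1), Noor Kowalski is treated as also owning Julia Kowalski's interest in Slate Shipping BV, giving 41% + 45% = 86%.
Chain via Slate Shipping BV → Highfield Industries Corp. → Clearview Group plc (R3): 86% × 74% × 59% × 48% = 18.022848% of Wildmere Energy Co.
Chain via Larkspur Media Ltd → Ashford Trust → Copperline Textiles S.p.A. (R3): 55% × 39% × 69% × 19% = 2.812095% of Wildmere Energy Co.
Aggregating (R2): 18.022848% + 2.812095% = 20.834943%.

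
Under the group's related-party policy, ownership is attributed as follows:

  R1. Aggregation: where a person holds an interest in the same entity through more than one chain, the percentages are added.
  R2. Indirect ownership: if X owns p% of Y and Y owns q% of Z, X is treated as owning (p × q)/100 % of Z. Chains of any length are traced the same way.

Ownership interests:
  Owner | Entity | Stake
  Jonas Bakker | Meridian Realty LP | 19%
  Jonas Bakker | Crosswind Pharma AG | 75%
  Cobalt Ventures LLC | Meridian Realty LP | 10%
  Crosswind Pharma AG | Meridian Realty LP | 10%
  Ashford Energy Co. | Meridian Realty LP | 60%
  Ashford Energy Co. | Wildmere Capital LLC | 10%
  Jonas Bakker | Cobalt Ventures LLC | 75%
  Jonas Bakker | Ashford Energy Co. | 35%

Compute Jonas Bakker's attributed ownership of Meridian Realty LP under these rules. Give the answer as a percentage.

Chain via Crosswind Pharma AG (R2): 75% × 10% = 7.5% of Meridian Realty LP.
Chain via Ashford Energy Co. (R2): 35% × 60% = 21% of Meridian Realty LP.
Chain via Cobalt Ventures LLC (R2): 75% × 10% = 7.5% of Meridian Realty LP.
Direct interest in Meridian Realty LP: 19%.
Aggregating (R1): 7.5% + 21% + 7.5% + 19% = 55%.

55%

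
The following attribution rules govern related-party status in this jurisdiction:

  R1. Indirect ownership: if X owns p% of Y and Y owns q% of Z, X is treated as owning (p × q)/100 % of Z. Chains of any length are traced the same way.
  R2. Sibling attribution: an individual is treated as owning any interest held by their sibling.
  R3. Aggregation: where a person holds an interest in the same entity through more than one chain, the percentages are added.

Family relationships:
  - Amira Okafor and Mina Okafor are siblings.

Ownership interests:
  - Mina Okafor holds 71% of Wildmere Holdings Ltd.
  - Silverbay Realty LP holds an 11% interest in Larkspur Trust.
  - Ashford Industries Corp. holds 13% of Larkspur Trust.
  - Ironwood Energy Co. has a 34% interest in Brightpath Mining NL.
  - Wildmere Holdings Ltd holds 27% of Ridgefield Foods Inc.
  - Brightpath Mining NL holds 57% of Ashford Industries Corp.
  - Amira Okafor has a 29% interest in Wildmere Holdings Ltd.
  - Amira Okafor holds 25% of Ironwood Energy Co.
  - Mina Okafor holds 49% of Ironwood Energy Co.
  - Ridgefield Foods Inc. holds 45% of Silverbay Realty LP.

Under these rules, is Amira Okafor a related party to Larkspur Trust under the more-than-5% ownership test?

No

By sibling attribution (R2), Amira Okafor is treated as also owning Mina Okafor's interest in Ironwood Energy Co, giving 25% + 49% = 74%.
By sibling attribution (R2), Amira Okafor is treated as also owning Mina Okafor's interest in Wildmere Holdings Ltd, giving 29% + 71% = 100%.
Chain via Ironwood Energy Co. → Brightpath Mining NL → Ashford Industries Corp. (R1): 74% × 34% × 57% × 13% = 1.864356% of Larkspur Trust.
Chain via Wildmere Holdings Ltd → Ridgefield Foods Inc. → Silverbay Realty LP (R1): 100% × 27% × 45% × 11% = 1.3365% of Larkspur Trust.
Aggregating (R3): 1.864356% + 1.3365% = 3.200856%.
3.200856% does not exceed the 5% threshold, so Amira is not a related party to Larkspur Trust.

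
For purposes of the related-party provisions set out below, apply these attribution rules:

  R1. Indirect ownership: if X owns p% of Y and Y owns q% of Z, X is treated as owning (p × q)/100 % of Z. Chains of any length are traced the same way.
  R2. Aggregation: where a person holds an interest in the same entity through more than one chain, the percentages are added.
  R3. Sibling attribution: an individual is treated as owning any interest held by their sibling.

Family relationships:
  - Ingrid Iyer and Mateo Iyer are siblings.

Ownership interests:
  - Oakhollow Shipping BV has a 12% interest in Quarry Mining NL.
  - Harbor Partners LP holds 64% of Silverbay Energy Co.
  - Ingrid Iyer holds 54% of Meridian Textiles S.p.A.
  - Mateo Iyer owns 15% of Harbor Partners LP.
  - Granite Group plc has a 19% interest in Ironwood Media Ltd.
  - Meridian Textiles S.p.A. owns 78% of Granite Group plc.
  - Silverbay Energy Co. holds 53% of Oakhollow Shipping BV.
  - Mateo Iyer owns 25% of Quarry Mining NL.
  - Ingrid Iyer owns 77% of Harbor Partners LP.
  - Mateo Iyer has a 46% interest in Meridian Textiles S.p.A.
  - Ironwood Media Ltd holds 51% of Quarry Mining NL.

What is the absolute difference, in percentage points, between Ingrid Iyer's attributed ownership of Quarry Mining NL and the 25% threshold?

11.302968

By sibling attribution (R3), Ingrid Iyer is treated as also owning Mateo Iyer's interest in Harbor Partners LP, giving 77% + 15% = 92%.
By sibling attribution (R3), Ingrid Iyer is treated as also owning Mateo Iyer's interest in Meridian Textiles S.p.A, giving 54% + 46% = 100%.
By sibling attribution (R3), Ingrid Iyer is treated as owning Mateo Iyer's 25% interest in Quarry Mining NL.
Chain via Harbor Partners LP → Silverbay Energy Co. → Oakhollow Shipping BV (R1): 92% × 64% × 53% × 12% = 3.744768% of Quarry Mining NL.
Chain via Meridian Textiles S.p.A. → Granite Group plc → Ironwood Media Ltd (R1): 100% × 78% × 19% × 51% = 7.5582% of Quarry Mining NL.
Direct interest in Quarry Mining NL: 25%.
Aggregating (R2): 3.744768% + 7.5582% + 25% = 36.302968%.
36.302968% exceeds the 25% threshold by 11.302968 percentage points.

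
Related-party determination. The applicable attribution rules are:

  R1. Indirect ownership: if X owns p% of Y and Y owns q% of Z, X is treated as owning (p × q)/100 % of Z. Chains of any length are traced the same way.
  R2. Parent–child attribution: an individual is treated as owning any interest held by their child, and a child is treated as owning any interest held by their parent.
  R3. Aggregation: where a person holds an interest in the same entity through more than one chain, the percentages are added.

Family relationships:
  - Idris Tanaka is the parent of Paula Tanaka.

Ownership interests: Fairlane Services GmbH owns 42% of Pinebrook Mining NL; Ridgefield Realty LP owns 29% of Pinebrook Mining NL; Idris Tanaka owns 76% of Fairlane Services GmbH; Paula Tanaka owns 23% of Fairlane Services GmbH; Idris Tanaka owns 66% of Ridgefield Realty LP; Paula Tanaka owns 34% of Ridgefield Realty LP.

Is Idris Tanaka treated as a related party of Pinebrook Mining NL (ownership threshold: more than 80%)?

No

By parent–child attribution (R2), Idris Tanaka is treated as also owning Paula Tanaka's interest in Ridgefield Realty LP, giving 66% + 34% = 100%.
By parent–child attribution (R2), Idris Tanaka is treated as also owning Paula Tanaka's interest in Fairlane Services GmbH, giving 76% + 23% = 99%.
Chain via Ridgefield Realty LP (R1): 100% × 29% = 29% of Pinebrook Mining NL.
Chain via Fairlane Services GmbH (R1): 99% × 42% = 41.58% of Pinebrook Mining NL.
Aggregating (R3): 29% + 41.58% = 70.58%.
70.58% does not exceed the 80% threshold, so Idris is not a related party to Pinebrook Mining NL.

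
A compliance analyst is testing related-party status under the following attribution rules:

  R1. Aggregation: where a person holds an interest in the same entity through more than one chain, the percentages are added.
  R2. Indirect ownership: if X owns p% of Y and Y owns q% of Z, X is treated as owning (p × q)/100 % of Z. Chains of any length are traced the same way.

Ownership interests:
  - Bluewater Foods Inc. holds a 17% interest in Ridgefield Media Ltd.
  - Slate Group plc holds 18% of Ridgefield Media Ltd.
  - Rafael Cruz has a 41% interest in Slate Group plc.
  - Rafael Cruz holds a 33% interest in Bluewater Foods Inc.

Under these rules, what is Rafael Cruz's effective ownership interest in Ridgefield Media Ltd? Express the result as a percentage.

Chain via Bluewater Foods Inc. (R2): 33% × 17% = 5.61% of Ridgefield Media Ltd.
Chain via Slate Group plc (R2): 41% × 18% = 7.38% of Ridgefield Media Ltd.
Aggregating (R1): 5.61% + 7.38% = 12.99%.

12.99%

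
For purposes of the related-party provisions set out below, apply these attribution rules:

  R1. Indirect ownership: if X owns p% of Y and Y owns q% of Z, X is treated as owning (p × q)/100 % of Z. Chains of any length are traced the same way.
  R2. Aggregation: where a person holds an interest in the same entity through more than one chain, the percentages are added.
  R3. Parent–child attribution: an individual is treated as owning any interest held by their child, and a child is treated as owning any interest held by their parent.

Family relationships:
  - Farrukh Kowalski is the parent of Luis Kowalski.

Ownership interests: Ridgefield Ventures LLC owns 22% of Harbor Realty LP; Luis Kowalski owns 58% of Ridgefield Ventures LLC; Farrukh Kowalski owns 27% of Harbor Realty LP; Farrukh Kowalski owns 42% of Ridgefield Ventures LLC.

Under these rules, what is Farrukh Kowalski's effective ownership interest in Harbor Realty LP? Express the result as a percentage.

By parent–child attribution (R3), Farrukh Kowalski is treated as also owning Luis Kowalski's interest in Ridgefield Ventures LLC, giving 42% + 58% = 100%.
Chain via Ridgefield Ventures LLC (R1): 100% × 22% = 22% of Harbor Realty LP.
Direct interest in Harbor Realty LP: 27%.
Aggregating (R2): 22% + 27% = 49%.

49%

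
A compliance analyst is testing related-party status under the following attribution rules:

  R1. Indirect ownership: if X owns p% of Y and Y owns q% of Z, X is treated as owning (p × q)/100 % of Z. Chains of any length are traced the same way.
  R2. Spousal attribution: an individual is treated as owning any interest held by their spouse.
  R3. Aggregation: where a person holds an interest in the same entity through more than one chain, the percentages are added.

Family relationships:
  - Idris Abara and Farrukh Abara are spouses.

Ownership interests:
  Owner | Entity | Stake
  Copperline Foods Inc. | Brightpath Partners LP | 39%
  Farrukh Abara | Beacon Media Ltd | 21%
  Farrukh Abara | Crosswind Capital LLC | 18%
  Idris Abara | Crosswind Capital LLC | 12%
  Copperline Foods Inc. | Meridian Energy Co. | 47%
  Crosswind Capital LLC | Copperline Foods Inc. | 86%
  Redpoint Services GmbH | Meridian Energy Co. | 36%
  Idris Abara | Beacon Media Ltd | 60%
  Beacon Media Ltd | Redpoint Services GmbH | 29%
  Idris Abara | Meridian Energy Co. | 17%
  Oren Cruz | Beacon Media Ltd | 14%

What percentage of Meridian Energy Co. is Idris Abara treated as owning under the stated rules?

By spousal attribution (R2), Idris Abara is treated as also owning Farrukh Abara's interest in Beacon Media Ltd, giving 60% + 21% = 81%.
By spousal attribution (R2), Idris Abara is treated as also owning Farrukh Abara's interest in Crosswind Capital LLC, giving 12% + 18% = 30%.
Chain via Beacon Media Ltd → Redpoint Services GmbH (R1): 81% × 29% × 36% = 8.4564% of Meridian Energy Co.
Chain via Crosswind Capital LLC → Copperline Foods Inc. (R1): 30% × 86% × 47% = 12.126% of Meridian Energy Co.
Direct interest in Meridian Energy Co: 17%.
Aggregating (R3): 8.4564% + 12.126% + 17% = 37.5824%.

37.5824%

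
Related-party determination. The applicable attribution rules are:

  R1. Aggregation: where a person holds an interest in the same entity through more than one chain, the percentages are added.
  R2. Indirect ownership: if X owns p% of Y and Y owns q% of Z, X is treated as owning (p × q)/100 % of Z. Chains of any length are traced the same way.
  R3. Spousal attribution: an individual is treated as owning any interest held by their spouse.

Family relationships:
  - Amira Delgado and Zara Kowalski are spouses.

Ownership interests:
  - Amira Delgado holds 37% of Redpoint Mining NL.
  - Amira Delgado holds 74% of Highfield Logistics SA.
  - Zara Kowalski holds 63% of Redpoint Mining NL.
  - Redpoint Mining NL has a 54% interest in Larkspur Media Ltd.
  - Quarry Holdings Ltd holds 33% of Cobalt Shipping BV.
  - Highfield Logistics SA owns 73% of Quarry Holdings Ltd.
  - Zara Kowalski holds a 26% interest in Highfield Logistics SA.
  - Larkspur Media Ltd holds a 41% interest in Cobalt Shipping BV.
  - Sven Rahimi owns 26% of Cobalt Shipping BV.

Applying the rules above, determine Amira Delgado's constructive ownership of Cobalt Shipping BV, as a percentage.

By spousal attribution (R3), Amira Delgado is treated as also owning Zara Kowalski's interest in Redpoint Mining NL, giving 37% + 63% = 100%.
By spousal attribution (R3), Amira Delgado is treated as also owning Zara Kowalski's interest in Highfield Logistics SA, giving 74% + 26% = 100%.
Chain via Redpoint Mining NL → Larkspur Media Ltd (R2): 100% × 54% × 41% = 22.14% of Cobalt Shipping BV.
Chain via Highfield Logistics SA → Quarry Holdings Ltd (R2): 100% × 73% × 33% = 24.09% of Cobalt Shipping BV.
Aggregating (R1): 22.14% + 24.09% = 46.23%.

46.23%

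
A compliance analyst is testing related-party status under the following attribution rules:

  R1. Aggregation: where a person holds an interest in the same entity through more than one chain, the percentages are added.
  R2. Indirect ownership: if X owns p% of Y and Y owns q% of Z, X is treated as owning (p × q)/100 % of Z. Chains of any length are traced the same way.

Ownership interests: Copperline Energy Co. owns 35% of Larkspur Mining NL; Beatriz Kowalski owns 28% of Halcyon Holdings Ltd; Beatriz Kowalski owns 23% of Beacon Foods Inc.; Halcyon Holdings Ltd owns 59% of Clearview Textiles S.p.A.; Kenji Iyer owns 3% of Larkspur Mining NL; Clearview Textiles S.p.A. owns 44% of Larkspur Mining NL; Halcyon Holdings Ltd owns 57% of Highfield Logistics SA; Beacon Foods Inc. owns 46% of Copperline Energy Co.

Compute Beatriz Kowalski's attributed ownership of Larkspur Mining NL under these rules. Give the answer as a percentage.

10.9718%

Chain via Halcyon Holdings Ltd → Clearview Textiles S.p.A. (R2): 28% × 59% × 44% = 7.2688% of Larkspur Mining NL.
Chain via Beacon Foods Inc. → Copperline Energy Co. (R2): 23% × 46% × 35% = 3.703% of Larkspur Mining NL.
Aggregating (R1): 7.2688% + 3.703% = 10.9718%.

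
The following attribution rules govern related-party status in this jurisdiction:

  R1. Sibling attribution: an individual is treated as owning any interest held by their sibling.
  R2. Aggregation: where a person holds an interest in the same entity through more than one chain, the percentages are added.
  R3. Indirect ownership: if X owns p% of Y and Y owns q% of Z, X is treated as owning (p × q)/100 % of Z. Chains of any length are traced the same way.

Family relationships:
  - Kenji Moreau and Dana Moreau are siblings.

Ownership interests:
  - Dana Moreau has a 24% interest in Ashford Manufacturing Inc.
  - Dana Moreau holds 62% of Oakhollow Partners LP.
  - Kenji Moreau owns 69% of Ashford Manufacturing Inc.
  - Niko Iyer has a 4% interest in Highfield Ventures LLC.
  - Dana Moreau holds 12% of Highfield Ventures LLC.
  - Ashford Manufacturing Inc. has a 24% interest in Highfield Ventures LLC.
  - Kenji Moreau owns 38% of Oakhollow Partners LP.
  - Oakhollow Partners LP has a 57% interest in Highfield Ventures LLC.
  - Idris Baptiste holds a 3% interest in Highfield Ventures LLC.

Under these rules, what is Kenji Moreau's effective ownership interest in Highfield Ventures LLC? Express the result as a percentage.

By sibling attribution (R1), Kenji Moreau is treated as also owning Dana Moreau's interest in Ashford Manufacturing Inc, giving 69% + 24% = 93%.
By sibling attribution (R1), Kenji Moreau is treated as also owning Dana Moreau's interest in Oakhollow Partners LP, giving 38% + 62% = 100%.
By sibling attribution (R1), Kenji Moreau is treated as owning Dana Moreau's 12% interest in Highfield Ventures LLC.
Chain via Ashford Manufacturing Inc. (R3): 93% × 24% = 22.32% of Highfield Ventures LLC.
Chain via Oakhollow Partners LP (R3): 100% × 57% = 57% of Highfield Ventures LLC.
Direct interest in Highfield Ventures LLC: 12%.
Aggregating (R2): 22.32% + 57% + 12% = 91.32%.

91.32%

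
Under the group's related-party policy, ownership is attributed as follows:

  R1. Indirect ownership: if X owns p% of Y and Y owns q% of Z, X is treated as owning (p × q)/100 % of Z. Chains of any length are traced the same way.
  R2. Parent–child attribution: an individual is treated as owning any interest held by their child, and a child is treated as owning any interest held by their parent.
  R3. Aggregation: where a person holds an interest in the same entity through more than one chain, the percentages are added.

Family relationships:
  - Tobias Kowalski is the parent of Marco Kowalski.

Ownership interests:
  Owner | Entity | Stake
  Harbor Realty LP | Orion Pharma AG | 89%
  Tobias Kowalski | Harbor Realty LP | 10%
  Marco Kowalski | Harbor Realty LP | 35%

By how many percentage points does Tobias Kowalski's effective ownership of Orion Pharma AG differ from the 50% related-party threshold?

9.95

By parent–child attribution (R2), Tobias Kowalski is treated as also owning Marco Kowalski's interest in Harbor Realty LP, giving 10% + 35% = 45%.
Chain via Harbor Realty LP (R1): 45% × 89% = 40.05% of Orion Pharma AG.
40.05% falls short of the 50% threshold by 9.95 percentage points.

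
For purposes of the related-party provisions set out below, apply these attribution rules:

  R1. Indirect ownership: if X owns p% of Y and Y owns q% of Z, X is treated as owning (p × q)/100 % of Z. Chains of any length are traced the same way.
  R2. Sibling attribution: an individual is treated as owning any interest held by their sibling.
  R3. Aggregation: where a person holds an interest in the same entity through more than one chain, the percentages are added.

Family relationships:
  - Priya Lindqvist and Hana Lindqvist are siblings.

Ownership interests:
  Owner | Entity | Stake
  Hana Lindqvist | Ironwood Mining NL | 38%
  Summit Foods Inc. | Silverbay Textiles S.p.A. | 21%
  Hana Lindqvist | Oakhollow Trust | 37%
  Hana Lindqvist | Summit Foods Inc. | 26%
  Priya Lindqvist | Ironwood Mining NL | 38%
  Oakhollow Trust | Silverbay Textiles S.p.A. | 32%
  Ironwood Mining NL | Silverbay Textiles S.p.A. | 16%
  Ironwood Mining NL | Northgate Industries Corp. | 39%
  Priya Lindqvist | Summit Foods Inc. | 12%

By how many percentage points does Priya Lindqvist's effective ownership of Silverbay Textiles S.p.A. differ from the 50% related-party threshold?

18.02

By sibling attribution (R2), Priya Lindqvist is treated as also owning Hana Lindqvist's interest in Summit Foods Inc, giving 12% + 26% = 38%.
By sibling attribution (R2), Priya Lindqvist is treated as also owning Hana Lindqvist's interest in Ironwood Mining NL, giving 38% + 38% = 76%.
By sibling attribution (R2), Priya Lindqvist is treated as owning Hana Lindqvist's 37% interest in Oakhollow Trust.
Chain via Summit Foods Inc. (R1): 38% × 21% = 7.98% of Silverbay Textiles S.p.A.
Chain via Ironwood Mining NL (R1): 76% × 16% = 12.16% of Silverbay Textiles S.p.A.
Chain via Oakhollow Trust (R1): 37% × 32% = 11.84% of Silverbay Textiles S.p.A.
Aggregating (R3): 7.98% + 12.16% + 11.84% = 31.98%.
31.98% falls short of the 50% threshold by 18.02 percentage points.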